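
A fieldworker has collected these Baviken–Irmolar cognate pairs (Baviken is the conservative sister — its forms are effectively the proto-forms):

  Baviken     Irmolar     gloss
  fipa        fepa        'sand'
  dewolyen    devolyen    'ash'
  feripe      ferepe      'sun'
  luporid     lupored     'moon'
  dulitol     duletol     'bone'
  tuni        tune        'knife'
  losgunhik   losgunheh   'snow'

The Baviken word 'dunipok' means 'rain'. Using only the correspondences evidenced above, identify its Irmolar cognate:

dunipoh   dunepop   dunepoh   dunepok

dunepoh

fipa ~ fepa, feripe ~ ferepe — Baviken i corresponds to Irmolar e after a consonant, before a labial obstruent.
losgunhik ~ losgunheh — Baviken k corresponds to Irmolar h word-finally.
Applying these to Baviken 'dunipok':
  dunipok → dunepok   (i→e after a consonant, before a labial obstruent)
  dunepok → dunepoh   (k→h word-finally)
So the Irmolar cognate is 'dunepoh'.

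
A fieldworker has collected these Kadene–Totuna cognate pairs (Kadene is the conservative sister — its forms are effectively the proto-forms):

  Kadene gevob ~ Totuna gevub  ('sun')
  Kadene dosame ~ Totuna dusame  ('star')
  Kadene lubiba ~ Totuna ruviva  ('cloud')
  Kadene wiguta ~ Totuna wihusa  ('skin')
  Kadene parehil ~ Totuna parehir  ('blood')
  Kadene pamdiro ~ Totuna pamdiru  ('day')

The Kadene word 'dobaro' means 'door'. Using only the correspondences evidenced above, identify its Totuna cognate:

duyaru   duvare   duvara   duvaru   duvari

gevob ~ gevub — Kadene o corresponds to Totuna u after a consonant, before a labial obstruent.
lubiba ~ ruviva — Kadene b corresponds to Totuna v between vowels (before a back vowel).
pamdiro ~ pamdiru — Kadene o corresponds to Totuna u word-finally.
Applying these to Kadene 'dobaro':
  dobaro → dubaro   (o→u after a consonant, before a labial obstruent)
  dubaro → duvaro   (b→v between vowels (before a back vowel))
  duvaro → duvaru   (o→u word-finally)
So the Totuna cognate is 'duvaru'.

duvaru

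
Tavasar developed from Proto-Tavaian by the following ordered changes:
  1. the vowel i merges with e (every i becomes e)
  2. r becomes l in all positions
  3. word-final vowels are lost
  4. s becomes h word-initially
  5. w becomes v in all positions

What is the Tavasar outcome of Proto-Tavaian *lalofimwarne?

Tavasar: *lalofimwarne > lalofemwarne > lalofemwalne > lalofemwaln > lalofemvaln  (by vowel merger, unconditioned shift, apocope, unconditioned shift)

lalofemvaln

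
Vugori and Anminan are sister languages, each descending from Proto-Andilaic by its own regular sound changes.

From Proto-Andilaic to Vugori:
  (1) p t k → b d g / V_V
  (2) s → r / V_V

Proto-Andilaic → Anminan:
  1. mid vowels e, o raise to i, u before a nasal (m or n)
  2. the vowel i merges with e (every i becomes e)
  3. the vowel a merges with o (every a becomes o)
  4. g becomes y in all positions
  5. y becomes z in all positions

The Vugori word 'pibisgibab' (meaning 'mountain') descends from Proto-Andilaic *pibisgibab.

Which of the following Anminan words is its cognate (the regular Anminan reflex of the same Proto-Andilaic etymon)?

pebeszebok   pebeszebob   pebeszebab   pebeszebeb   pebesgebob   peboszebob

pebeszebob

Anminan: *pibisgibab > pebesgebab > pebesgebob > pebesyebob > pebeszebob  (by vowel merger, vowel merger, unconditioned shift, unconditioned shift)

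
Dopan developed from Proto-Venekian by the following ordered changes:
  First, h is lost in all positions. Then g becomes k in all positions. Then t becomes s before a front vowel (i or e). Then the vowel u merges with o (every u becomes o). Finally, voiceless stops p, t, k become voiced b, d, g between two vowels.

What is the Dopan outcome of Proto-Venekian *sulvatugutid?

Dopan: *sulvatugutid
  sulvatugutid (rule 1 does not apply)
  sulvatugutid → sulvatukutid   [unconditioned shift]
  sulvatukutid → sulvatukusid   [palatalisation]
  sulvatukusid → solvatokosid   [vowel merger]
  solvatokosid → solvadogosid   [intervocalic voicing]
  giving Dopan solvadogosid.

solvadogosid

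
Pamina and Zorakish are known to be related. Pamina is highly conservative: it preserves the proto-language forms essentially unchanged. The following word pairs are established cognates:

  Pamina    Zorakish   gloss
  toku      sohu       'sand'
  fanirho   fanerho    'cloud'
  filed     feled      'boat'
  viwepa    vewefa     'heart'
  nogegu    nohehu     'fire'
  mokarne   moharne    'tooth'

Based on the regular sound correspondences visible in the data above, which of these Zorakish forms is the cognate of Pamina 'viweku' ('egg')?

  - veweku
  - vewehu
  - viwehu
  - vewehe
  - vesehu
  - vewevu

filed ~ feled, viwepa ~ vewefa — Pamina i corresponds to Zorakish e after a consonant, before a consonant other than r, m, n, p, b, f, v.
toku ~ sohu — Pamina k corresponds to Zorakish h between vowels (before a back vowel).
Applying these to Pamina 'viweku':
  viweku → veweku   (i→e after a consonant, before a consonant other than r, m, n, p, b, f, v)
  veweku → vewehu   (k→h between vowels (before a back vowel))
So the Zorakish cognate is 'vewehu'.

vewehu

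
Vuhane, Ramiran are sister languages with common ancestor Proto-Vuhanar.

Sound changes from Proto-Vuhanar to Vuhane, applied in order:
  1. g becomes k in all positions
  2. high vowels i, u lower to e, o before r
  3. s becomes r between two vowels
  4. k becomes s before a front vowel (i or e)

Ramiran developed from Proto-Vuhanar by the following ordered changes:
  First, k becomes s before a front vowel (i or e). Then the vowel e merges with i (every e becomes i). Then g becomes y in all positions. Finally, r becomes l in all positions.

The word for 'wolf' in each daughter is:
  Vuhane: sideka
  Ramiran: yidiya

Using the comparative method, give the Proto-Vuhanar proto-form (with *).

Position 4: Vuhane has e, Ramiran has i. Taking the neighbouring segments as reconstructed: Vuhane e can only go back to *e; Ramiran i could go back to *e or *i — the one source consistent with every daughter is *e.
Position 5: Vuhane has k, Ramiran has y. Taking the neighbouring segments as reconstructed: Vuhane k could go back to *k or *g; Ramiran y could go back to *g or *y — the one source consistent with every daughter is *g.
Verify the candidate proto-form against each daughter:
Vuhane: *gidega > kideka > sideka  (by unconditioned shift, palatalisation)
Ramiran: *gidega
  gidega (rule 1 does not apply)
  gidega → gidiga   [vowel merger]
  gidiga → yidiya   [unconditioned shift]
  yidiya (rule 4 does not apply)
  giving Ramiran yidiya.
No other proto-form is consistent with every reflex, so the reconstruction is *gidega.

*gidega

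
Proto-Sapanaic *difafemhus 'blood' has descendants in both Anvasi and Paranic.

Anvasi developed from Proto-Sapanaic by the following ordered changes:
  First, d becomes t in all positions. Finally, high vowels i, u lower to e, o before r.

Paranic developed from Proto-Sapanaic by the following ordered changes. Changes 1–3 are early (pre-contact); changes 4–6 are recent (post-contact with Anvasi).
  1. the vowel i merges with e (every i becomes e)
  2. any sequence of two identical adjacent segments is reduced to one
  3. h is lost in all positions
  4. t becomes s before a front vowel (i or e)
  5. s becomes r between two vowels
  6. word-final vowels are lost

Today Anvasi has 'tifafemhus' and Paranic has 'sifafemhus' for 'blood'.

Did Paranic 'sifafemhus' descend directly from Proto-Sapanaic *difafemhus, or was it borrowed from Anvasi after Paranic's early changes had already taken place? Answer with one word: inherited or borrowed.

If inherited, *difafemhus would pass through all of Paranic's changes:
Paranic: *difafemhus
  difafemhus → defafemhus   [vowel merger]
  defafemhus (rule 2 does not apply)
  defafemhus → defafemus   [h-loss]
  defafemus (rule 4 does not apply)
  defafemus (rule 5 does not apply)
  defafemus (rule 6 does not apply)
  giving Paranic defafemus.
If borrowed from Anvasi 'tifafemhus' after the early changes, it would undergo only the recent ones:
  rule 4 (palatalisation): tifafemhus → sifafemhus
  rule 5 (rhotacism): no change (sifafemhus)
  rule 6 (apocope): no change (sifafemhus)
  ⇒ as a loan: sifafemhus
Paranic 'sifafemhus' matches the loan outcome 'sifafemhus', not the inherited 'defafemus' — it skipped the early Paranic changes, so it was borrowed from Anvasi.

borrowed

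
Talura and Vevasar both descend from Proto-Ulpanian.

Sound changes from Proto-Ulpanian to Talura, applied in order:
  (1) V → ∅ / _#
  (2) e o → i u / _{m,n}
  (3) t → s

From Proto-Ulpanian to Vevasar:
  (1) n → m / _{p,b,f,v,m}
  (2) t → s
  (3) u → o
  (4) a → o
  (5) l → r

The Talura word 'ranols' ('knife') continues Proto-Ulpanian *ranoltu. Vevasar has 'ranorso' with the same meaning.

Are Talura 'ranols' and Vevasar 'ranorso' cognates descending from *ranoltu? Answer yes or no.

Derive the expected Vevasar reflex of *ranoltu:
Vevasar: start from *ranoltu.
  rule 1: no change — ranoltu
  rule 2 (unconditioned shift): ranoltu → ranolsu
  rule 3 (vowel merger): ranolsu → ranolso
  rule 4 (vowel merger): ranolso → ronolso
  rule 5 (unconditioned shift): ronolso → ronorso
  ⇒ Vevasar ronorso
The regular Vevasar reflex would be 'ronorso', but the attested form is 'ranorso'. The correspondence is irregular, so they are not cognates (the Vevasar form has a different source).

no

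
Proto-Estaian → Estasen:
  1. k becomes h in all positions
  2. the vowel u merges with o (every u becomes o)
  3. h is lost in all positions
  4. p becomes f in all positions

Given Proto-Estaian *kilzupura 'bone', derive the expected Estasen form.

Estasen: *kilzupura > hilzupura > hilzopora > ilzopora > ilzofora  (by unconditioned shift, vowel merger, h-loss, unconditioned shift)

ilzofora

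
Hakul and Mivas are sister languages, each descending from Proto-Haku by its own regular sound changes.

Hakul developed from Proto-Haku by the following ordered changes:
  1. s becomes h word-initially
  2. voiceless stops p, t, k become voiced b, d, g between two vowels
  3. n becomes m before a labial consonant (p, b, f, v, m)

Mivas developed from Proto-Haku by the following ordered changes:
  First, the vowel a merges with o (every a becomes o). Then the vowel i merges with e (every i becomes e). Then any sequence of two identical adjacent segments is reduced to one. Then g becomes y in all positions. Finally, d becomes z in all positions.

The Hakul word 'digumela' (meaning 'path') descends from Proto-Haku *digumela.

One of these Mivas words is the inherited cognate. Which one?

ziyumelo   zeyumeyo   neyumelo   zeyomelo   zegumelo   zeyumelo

zeyumelo

Mivas: *digumela > digumelo > degumelo > deyumelo > zeyumelo  (by vowel merger, vowel merger, unconditioned shift, unconditioned shift)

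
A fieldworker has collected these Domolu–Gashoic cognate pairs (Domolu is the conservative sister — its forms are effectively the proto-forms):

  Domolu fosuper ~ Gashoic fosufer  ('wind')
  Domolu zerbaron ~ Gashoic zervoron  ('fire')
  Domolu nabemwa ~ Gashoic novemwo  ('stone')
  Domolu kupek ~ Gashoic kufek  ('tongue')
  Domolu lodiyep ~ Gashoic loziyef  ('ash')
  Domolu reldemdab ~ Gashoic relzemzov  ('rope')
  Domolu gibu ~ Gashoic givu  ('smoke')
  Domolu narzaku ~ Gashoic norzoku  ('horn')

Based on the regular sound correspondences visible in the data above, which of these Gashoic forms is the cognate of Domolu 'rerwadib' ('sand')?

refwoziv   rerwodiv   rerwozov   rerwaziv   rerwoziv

narzaku ~ norzoku — Domolu a corresponds to Gashoic o after a consonant, before a consonant other than r, m, n, p, b, f, v.
lodiyep ~ loziyef — Domolu d corresponds to Gashoic z between vowels (before a front vowel).
reldemdab ~ relzemzov — Domolu b corresponds to Gashoic v word-finally.
Applying these to Domolu 'rerwadib':
  rerwadib → rerwodib   (a→o after a consonant, before a consonant other than r, m, n, p, b, f, v)
  rerwodib → rerwozib   (d→z between vowels (before a front vowel))
  rerwozib → rerwoziv   (b→v word-finally)
So the Gashoic cognate is 'rerwoziv'.

rerwoziv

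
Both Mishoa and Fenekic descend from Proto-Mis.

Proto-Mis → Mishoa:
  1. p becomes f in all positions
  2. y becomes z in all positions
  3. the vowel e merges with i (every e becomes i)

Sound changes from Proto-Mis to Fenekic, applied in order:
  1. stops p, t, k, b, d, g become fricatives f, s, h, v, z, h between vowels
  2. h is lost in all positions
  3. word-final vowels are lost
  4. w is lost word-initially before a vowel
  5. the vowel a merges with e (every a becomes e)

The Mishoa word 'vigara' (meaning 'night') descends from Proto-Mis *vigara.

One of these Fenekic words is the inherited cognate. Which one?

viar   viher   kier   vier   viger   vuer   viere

Fenekic: start from *vigara.
  rule 1 (intervocalic lenition): vigara → vihara
  rule 2 (h-loss): vihara → viara
  rule 3 (apocope): viara → viar
  rule 4: no change — viar
  rule 5 (vowel merger): viar → vier
  ⇒ Fenekic vier
The other candidates each miss or misapply at least one Fenekic change.

vier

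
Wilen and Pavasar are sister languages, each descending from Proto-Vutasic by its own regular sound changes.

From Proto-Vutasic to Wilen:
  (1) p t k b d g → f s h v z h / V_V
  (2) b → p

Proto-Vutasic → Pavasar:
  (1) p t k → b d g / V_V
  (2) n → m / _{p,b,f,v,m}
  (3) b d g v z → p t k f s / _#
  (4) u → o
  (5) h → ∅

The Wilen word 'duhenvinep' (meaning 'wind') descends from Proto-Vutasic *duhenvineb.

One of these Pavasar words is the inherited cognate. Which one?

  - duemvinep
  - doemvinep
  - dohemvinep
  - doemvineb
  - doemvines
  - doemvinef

Pavasar: *duhenvineb
  duhenvineb (rule 1 does not apply)
  duhenvineb → duhemvineb   [nasal place assimilation]
  duhemvineb → duhemvinep   [final devoicing]
  duhemvinep → dohemvinep   [vowel merger]
  dohemvinep → doemvinep   [h-loss]
  giving Pavasar doemvinep.

doemvinep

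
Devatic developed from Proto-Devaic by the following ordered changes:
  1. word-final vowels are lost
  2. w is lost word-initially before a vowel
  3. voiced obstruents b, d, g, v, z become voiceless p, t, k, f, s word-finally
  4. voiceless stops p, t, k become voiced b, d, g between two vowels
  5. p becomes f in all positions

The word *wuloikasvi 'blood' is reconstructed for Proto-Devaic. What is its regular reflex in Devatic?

Devatic: *wuloikasvi > wuloikasv > uloikasv > uloikasf > uloigasf  (by apocope, glide loss, final devoicing, intervocalic voicing)

uloigasf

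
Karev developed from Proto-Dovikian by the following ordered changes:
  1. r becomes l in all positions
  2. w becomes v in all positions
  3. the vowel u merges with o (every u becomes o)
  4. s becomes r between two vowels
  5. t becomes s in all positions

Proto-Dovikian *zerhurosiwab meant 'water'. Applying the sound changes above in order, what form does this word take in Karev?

zelholorivab

Karev: *zerhurosiwab
  zerhurosiwab → zelhulosiwab   [unconditioned shift]
  zelhulosiwab → zelhulosivab   [unconditioned shift]
  zelhulosivab → zelholosivab   [vowel merger]
  zelholosivab → zelholorivab   [rhotacism]
  zelholorivab (rule 5 does not apply)
  giving Karev zelholorivab.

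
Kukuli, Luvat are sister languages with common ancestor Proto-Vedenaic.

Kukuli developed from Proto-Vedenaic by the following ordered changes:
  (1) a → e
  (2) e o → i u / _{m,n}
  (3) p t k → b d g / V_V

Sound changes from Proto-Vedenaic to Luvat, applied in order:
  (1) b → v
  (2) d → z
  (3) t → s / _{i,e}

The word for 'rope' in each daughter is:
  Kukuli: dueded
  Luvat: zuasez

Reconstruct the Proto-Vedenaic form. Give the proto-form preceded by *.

Position 3: Kukuli has e, Luvat has a. Luvat preserves a here (none of its changes turn any other segment into a), so the proto-segment is *a.
Position 1: Kukuli has d, Luvat has z. Taking the neighbouring segments as reconstructed: Kukuli d can only go back to *d; Luvat z could go back to *d or *z — the one source consistent with every daughter is *d.
This points to *duated. Verify forward in each daughter:
Kukuli: start from *duated.
  rule 1 (vowel merger): duated → dueted
  rule 2: no change — dueted
  rule 3 (intervocalic voicing): dueted → dueded
  ⇒ Kukuli dueded
Luvat: *duated > zuatez > zuasez  (by unconditioned shift, palatalisation)
*duated is the unique common source.

*duated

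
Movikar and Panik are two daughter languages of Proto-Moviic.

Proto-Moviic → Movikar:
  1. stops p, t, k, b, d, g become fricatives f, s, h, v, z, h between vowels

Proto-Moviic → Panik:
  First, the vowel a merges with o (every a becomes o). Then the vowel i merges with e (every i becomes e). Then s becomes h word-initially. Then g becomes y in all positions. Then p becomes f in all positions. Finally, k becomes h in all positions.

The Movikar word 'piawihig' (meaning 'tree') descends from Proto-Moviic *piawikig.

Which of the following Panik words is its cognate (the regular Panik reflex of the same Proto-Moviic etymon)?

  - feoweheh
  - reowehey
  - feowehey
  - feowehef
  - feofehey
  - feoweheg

Panik: start from *piawikig.
  rule 1 (vowel merger): piawikig → piowikig
  rule 2 (vowel merger): piowikig → peowekeg
  rule 3: no change — peowekeg
  rule 4 (unconditioned shift): peowekeg → peowekey
  rule 5 (unconditioned shift): peowekey → feowekey
  rule 6 (unconditioned shift): feowekey → feowehey
  ⇒ Panik feowehey
Only 'feowehey' matches the regular Panik development of *piawikig.

feowehey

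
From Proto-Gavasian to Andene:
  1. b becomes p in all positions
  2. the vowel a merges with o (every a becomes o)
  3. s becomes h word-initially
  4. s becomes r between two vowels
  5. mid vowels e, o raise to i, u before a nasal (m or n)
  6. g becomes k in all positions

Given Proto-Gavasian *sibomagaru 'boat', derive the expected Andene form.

Andene: *sibomagaru
  sibomagaru → sipomagaru   [unconditioned shift]
  sipomagaru → sipomogoru   [vowel merger]
  sipomogoru → hipomogoru   [debuccalisation]
  hipomogoru (rule 4 does not apply)
  hipomogoru → hipumogoru   [pre-nasal raising]
  hipumogoru → hipumokoru   [unconditioned shift]
  giving Andene hipumokoru.

hipumokoru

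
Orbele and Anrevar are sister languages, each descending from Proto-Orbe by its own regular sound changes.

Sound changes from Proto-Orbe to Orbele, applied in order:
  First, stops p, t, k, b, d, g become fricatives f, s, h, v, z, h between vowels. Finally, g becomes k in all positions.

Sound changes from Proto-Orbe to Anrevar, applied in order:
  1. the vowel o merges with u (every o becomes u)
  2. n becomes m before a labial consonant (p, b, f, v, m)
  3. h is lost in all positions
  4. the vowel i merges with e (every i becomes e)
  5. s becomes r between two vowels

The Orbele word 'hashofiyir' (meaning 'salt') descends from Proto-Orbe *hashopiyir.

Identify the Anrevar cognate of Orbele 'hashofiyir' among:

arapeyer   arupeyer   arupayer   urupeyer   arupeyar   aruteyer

Anrevar: start from *hashopiyir.
  rule 1 (vowel merger): hashopiyir → hashupiyir
  rule 2: no change — hashupiyir
  rule 3 (h-loss): hashupiyir → asupiyir
  rule 4 (vowel merger): asupiyir → asupeyer
  rule 5 (rhotacism): asupeyer → arupeyer
  ⇒ Anrevar arupeyer
The other candidates each miss or misapply at least one Anrevar change.

arupeyer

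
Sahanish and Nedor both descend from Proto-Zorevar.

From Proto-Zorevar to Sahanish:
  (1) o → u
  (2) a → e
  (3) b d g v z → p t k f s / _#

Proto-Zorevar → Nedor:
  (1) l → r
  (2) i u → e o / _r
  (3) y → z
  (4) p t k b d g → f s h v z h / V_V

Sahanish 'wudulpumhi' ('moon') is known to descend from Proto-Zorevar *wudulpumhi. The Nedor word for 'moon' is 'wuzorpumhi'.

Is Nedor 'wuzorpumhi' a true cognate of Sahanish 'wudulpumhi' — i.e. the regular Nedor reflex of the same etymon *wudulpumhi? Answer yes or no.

yes

Derive the expected Nedor reflex of *wudulpumhi:
Nedor: start from *wudulpumhi.
  rule 1 (unconditioned shift): wudulpumhi → wudurpumhi
  rule 2 (pre-rhotic lowering): wudurpumhi → wudorpumhi
  rule 3: no change — wudorpumhi
  rule 4 (intervocalic lenition): wudorpumhi → wuzorpumhi
  ⇒ Nedor wuzorpumhi
Nedor 'wuzorpumhi' matches the regular reflex exactly, so the pair is cognate.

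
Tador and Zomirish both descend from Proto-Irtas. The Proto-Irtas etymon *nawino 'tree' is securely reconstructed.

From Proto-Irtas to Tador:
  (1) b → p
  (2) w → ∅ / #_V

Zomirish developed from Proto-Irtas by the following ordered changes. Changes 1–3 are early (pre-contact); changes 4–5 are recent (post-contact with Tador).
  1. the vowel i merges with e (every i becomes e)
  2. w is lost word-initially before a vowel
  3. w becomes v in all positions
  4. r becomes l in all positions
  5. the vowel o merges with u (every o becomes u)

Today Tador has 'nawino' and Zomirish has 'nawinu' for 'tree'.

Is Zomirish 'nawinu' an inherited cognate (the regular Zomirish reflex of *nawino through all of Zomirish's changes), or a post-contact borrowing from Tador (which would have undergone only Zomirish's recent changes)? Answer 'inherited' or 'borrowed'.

If inherited, *nawino would pass through all of Zomirish's changes:
Zomirish: start from *nawino.
  rule 1 (vowel merger): nawino → naweno
  rule 2: no change — naweno
  rule 3 (unconditioned shift): naweno → naveno
  rule 4: no change — naveno
  rule 5 (vowel merger): naveno → navenu
  ⇒ Zomirish navenu
If borrowed from Tador 'nawino' after the early changes, it would undergo only the recent ones:
  rule 4 (unconditioned shift): no change (nawino)
  rule 5 (vowel merger): nawino → nawinu
  ⇒ as a loan: nawinu
Zomirish 'nawinu' matches the loan outcome 'nawinu', not the inherited 'navenu' — it skipped the early Zomirish changes, so it was borrowed from Tador.

borrowed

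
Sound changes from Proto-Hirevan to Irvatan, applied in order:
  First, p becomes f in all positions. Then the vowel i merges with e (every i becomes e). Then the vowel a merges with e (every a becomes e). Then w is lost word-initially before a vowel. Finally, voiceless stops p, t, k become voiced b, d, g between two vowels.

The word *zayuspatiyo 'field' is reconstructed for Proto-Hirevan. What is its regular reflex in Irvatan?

Irvatan: *zayuspatiyo > zayusfatiyo > zayusfateyo > zeyusfeteyo > zeyusfedeyo  (by unconditioned shift, vowel merger, vowel merger, intervocalic voicing)

zeyusfedeyo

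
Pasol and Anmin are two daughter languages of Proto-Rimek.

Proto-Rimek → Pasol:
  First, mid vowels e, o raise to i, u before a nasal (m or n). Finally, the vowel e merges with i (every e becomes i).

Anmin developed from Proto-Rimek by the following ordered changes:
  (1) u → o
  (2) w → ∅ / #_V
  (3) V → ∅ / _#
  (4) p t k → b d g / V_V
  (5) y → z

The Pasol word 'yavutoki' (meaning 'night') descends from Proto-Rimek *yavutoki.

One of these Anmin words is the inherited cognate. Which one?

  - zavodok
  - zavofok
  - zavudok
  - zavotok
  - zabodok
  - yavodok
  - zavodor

zavodok

Anmin: *yavutoki
  yavutoki → yavotoki   [vowel merger]
  yavotoki (rule 2 does not apply)
  yavotoki → yavotok   [apocope]
  yavotok → yavodok   [intervocalic voicing]
  yavodok → zavodok   [unconditioned shift]
  giving Anmin zavodok.
Only 'zavodok' matches the regular Anmin development of *yavutoki.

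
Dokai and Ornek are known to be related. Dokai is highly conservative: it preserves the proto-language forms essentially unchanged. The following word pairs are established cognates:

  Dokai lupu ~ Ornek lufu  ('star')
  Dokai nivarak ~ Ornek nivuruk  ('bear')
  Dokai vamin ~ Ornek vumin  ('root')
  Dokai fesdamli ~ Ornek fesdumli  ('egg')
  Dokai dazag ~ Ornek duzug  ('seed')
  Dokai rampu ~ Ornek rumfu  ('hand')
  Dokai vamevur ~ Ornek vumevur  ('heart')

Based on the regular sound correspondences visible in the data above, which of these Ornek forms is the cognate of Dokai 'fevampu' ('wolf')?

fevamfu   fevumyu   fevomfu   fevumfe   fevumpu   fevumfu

fevumfu

vamin ~ vumin, fesdamli ~ fesdumli — Dokai a corresponds to Ornek u after a consonant, before a nasal.
rampu ~ rumfu — Dokai p corresponds to Ornek f after a consonant, before a back vowel.
Applying these to Dokai 'fevampu':
  fevampu → fevumpu   (a→u after a consonant, before a nasal)
  fevumpu → fevumfu   (p→f after a consonant, before a back vowel)
So the Ornek cognate is 'fevumfu'.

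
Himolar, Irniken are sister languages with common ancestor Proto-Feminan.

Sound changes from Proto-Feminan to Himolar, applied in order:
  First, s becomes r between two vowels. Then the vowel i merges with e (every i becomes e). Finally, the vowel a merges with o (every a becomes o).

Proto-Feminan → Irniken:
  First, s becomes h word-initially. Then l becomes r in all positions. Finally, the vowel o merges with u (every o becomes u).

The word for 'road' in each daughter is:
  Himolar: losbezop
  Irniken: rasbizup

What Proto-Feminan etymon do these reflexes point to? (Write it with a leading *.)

*lasbizop

Position 7: Himolar has o, Irniken has u. Taking the neighbouring segments as reconstructed: Himolar o could go back to *a or *o; Irniken u could go back to *o or *u — the one source consistent with every daughter is *o.
Position 5: Himolar has e, Irniken has i. Irniken preserves i here (none of its changes turn any other segment into i), so the proto-segment is *i.
Position 1: Himolar has l, Irniken has r. Himolar preserves l here (none of its changes turn any other segment into l), so the proto-segment is *l.
Continuing position by position gives *lasbizop; check it forward:
Himolar: start from *lasbizop.
  rule 1: no change — lasbizop
  rule 2 (vowel merger): lasbizop → lasbezop
  rule 3 (vowel merger): lasbezop → losbezop
  ⇒ Himolar losbezop
Irniken: start from *lasbizop.
  rule 1: no change — lasbizop
  rule 2 (unconditioned shift): lasbizop → rasbizop
  rule 3 (vowel merger): rasbizop → rasbizup
  ⇒ Irniken rasbizup
No other proto-form is consistent with every reflex, so the reconstruction is *lasbizop.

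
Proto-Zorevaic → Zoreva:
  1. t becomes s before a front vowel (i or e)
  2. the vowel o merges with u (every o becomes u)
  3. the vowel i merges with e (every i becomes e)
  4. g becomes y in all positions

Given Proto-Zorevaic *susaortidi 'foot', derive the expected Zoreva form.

Zoreva: *susaortidi
  susaortidi → susaorsidi   [palatalisation]
  susaorsidi → susaursidi   [vowel merger]
  susaursidi → susaursede   [vowel merger]
  susaursede (rule 4 does not apply)
  giving Zoreva susaursede.

susaursede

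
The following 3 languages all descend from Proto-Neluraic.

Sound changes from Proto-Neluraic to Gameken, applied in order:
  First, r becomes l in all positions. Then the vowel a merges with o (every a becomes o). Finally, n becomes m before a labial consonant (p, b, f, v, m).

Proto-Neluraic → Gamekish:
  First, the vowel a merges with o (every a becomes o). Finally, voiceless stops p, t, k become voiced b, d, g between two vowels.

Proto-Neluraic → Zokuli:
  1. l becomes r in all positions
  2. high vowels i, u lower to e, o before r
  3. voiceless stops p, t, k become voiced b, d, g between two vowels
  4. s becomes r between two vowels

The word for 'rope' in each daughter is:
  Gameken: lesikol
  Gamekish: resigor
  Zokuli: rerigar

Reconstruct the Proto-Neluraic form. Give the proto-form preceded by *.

Position 3: Gameken has s, Gamekish has s, Zokuli has r. Gameken preserves s here (none of its changes turn any other segment into s), so the proto-segment is *s.
Position 6: Gameken has o, Gamekish has o, Zokuli has a. Zokuli preserves a here (none of its changes turn any other segment into a), so the proto-segment is *a.
Position 5: Gameken has k, Gamekish has g, Zokuli has g. Gameken preserves k here (none of its changes turn any other segment into k), so the proto-segment is *k.
Continuing position by position gives *resikar; check it forward:
Gameken: *resikar
  resikar → lesikal   [unconditioned shift]
  lesikal → lesikol   [vowel merger]
  lesikol (rule 3 does not apply)
  giving Gameken lesikol.
Gamekish: *resikar
  resikar → resikor   [vowel merger]
  resikor → resigor   [intervocalic voicing]
  giving Gamekish resigor.
Zokuli: *resikar
  resikar (rule 1 does not apply)
  resikar (rule 2 does not apply)
  resikar → resigar   [intervocalic voicing]
  resigar → rerigar   [rhotacism]
  giving Zokuli rerigar.
Only *resikar yields all of Gameken lesikol, Gamekish resigor, Zokuli rerigar.

*resikar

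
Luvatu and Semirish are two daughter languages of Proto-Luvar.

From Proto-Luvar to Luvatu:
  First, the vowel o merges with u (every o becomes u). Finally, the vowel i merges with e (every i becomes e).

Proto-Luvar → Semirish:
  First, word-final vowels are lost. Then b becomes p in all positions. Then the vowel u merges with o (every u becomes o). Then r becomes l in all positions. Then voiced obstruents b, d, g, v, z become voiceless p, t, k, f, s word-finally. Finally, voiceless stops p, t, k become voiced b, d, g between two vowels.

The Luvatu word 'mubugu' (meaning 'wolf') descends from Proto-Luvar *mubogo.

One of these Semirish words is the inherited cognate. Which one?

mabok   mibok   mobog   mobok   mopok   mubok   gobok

mobok

Semirish: *mubogo
  mubogo → mubog   [apocope]
  mubog → mupog   [unconditioned shift]
  mupog → mopog   [vowel merger]
  mopog (rule 4 does not apply)
  mopog → mopok   [final devoicing]
  mopok → mobok   [intervocalic voicing]
  giving Semirish mobok.
Only 'mobok' matches the regular Semirish development of *mubogo.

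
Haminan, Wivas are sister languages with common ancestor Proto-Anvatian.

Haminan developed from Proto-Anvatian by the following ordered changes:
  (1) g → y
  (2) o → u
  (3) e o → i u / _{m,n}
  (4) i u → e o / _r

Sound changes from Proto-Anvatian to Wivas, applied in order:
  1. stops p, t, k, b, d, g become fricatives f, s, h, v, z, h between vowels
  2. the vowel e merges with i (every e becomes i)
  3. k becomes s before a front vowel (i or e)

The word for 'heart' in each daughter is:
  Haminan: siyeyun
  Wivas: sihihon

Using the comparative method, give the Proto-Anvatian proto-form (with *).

Position 4: Haminan has e, Wivas has i. Taking the neighbouring segments as reconstructed: Haminan e can only go back to *e; Wivas i could go back to *e or *i — the one source consistent with every daughter is *e.
Position 6: Haminan has u, Wivas has o. Wivas preserves o here (none of its changes turn any other segment into o), so the proto-segment is *o.
This points to *sigegon. Verify forward in each daughter:
Haminan: *sigegon > siyeyon > siyeyun  (by unconditioned shift, vowel merger)
Wivas: *sigegon > sihehon > sihihon  (by intervocalic lenition, vowel merger)
Only *sigegon yields all of Haminan siyeyun, Wivas sihihon.

*sigegon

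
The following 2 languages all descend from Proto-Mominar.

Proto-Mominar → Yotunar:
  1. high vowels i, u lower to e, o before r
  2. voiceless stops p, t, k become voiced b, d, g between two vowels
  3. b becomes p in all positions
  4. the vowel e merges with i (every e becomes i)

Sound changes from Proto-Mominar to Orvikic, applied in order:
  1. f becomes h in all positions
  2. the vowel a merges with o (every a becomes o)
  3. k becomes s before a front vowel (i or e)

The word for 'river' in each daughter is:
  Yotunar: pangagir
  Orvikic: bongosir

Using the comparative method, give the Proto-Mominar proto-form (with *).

*bangakir

Position 1: Yotunar has p, Orvikic has b. Orvikic preserves b here (none of its changes turn any other segment into b), so the proto-segment is *b.
Position 6: Yotunar has g, Orvikic has s. Taking the neighbouring segments as reconstructed: Yotunar g could go back to *k or *g; Orvikic s could go back to *k or *s — the one source consistent with every daughter is *k.
Position 5: Yotunar has a, Orvikic has o. Yotunar preserves a here (none of its changes turn any other segment into a), so the proto-segment is *a.
This points to *bangakir. Verify forward in each daughter:
Yotunar: *bangakir > bangaker > bangager > pangager > pangagir  (by pre-rhotic lowering, intervocalic voicing, unconditioned shift, vowel merger)
Orvikic: start from *bangakir.
  rule 1: no change — bangakir
  rule 2 (vowel merger): bangakir → bongokir
  rule 3 (palatalisation): bongokir → bongosir
  ⇒ Orvikic bongosir
*bangakir is the unique common source.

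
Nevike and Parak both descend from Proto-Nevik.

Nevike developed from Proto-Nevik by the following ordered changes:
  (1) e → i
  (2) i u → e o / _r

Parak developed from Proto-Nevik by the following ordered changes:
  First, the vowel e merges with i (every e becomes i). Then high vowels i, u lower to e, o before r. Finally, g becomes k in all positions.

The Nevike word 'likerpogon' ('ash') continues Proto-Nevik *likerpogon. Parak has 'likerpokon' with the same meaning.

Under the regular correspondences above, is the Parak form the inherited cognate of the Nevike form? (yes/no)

Derive the expected Parak reflex of *likerpogon:
Parak: *likerpogon > likirpogon > likerpogon > likerpokon  (by vowel merger, pre-rhotic lowering, unconditioned shift)
Parak 'likerpokon' matches the regular reflex exactly, so the pair is cognate.

yes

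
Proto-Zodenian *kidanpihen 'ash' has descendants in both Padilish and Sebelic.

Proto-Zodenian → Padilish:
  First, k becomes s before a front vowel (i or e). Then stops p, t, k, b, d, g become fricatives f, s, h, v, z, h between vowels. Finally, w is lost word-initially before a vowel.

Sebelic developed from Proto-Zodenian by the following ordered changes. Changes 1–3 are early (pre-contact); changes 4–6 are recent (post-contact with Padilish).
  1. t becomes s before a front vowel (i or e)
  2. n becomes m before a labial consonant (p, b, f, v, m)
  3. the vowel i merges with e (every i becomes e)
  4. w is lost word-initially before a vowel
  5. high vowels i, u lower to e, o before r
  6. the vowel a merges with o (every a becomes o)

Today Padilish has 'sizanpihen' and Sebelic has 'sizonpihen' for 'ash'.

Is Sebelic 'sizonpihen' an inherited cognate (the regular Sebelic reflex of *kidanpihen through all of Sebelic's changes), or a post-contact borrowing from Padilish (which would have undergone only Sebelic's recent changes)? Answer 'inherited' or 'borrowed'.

borrowed

If inherited, *kidanpihen would pass through all of Sebelic's changes:
Sebelic: *kidanpihen
  kidanpihen (rule 1 does not apply)
  kidanpihen → kidampihen   [nasal place assimilation]
  kidampihen → kedampehen   [vowel merger]
  kedampehen (rule 4 does not apply)
  kedampehen (rule 5 does not apply)
  kedampehen → kedompehen   [vowel merger]
  giving Sebelic kedompehen.
If borrowed from Padilish 'sizanpihen' after the early changes, it would undergo only the recent ones:
  rule 4 (glide loss): no change (sizanpihen)
  rule 5 (pre-rhotic lowering): no change (sizanpihen)
  rule 6 (vowel merger): sizanpihen → sizonpihen
  ⇒ as a loan: sizonpihen
Sebelic 'sizonpihen' matches the loan outcome 'sizonpihen', not the inherited 'kedompehen' — it skipped the early Sebelic changes, so it was borrowed from Padilish.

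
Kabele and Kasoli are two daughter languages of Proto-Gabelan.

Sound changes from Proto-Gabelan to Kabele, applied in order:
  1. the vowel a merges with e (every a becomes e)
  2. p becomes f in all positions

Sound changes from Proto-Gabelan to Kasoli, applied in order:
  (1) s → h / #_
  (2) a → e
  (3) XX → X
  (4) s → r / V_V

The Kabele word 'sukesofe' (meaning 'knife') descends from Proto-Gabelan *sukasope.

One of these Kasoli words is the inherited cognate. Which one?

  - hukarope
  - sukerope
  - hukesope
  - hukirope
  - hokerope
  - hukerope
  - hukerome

Kasoli: *sukasope
  sukasope → hukasope   [debuccalisation]
  hukasope → hukesope   [vowel merger]
  hukesope (rule 3 does not apply)
  hukesope → hukerope   [rhotacism]
  giving Kasoli hukerope.

hukerope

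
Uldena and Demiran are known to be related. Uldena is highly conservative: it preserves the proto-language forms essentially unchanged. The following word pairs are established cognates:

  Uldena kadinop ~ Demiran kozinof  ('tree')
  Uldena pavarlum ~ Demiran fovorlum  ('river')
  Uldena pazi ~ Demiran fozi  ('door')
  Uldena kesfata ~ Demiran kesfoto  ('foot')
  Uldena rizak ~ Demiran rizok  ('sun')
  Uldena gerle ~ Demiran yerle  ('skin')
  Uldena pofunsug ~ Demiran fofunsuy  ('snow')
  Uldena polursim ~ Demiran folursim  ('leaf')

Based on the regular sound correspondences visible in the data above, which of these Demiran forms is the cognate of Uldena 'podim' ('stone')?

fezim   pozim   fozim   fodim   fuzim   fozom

pofunsug ~ fofunsuy, polursim ~ folursim — Uldena p corresponds to Demiran f word-initially before a back vowel.
kadinop ~ kozinof — Uldena d corresponds to Demiran z between vowels (before a front vowel).
Applying these to Uldena 'podim':
  podim → fodim   (p→f word-initially before a back vowel)
  fodim → fozim   (d→z between vowels (before a front vowel))
So the Demiran cognate is 'fozim'.

fozim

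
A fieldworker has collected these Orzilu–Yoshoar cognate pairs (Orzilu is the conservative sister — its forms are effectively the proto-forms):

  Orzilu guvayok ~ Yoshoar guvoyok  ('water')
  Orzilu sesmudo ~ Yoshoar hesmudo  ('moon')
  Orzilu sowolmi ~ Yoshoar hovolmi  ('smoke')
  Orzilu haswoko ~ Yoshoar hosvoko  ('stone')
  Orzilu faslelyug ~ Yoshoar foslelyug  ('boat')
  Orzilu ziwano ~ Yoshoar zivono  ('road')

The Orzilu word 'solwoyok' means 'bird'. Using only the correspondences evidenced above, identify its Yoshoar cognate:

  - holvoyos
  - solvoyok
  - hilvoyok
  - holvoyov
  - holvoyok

sowolmi ~ hovolmi — Orzilu s corresponds to Yoshoar h word-initially before a back vowel.
haswoko ~ hosvoko — Orzilu w corresponds to Yoshoar v after a consonant, before a back vowel.
Applying these to Orzilu 'solwoyok':
  solwoyok → holwoyok   (s→h word-initially before a back vowel)
  holwoyok → holvoyok   (w→v after a consonant, before a back vowel)
So the Yoshoar cognate is 'holvoyok'.

holvoyok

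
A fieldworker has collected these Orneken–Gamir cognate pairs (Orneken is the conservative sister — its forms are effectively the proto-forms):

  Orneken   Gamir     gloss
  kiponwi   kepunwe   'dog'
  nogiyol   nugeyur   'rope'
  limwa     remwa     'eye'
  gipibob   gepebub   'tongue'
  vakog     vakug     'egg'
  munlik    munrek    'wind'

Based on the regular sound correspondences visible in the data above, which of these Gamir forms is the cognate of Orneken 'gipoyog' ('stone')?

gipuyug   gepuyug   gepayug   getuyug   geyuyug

kiponwi ~ kepunwe, gipibob ~ gepebub — Orneken i corresponds to Gamir e after a consonant, before a labial obstruent.
nogiyol ~ nugeyur, vakog ~ vakug — Orneken o corresponds to Gamir u after a consonant, before a consonant other than r, m, n, p, b, f, v.
Applying these to Orneken 'gipoyog':
  gipoyog → gepoyog   (i→e after a consonant, before a labial obstruent)
  gepoyog → gepuyog   (o→u after a consonant, before a consonant other than r, m, n, p, b, f, v)
  gepuyog → gepuyug   (o→u after a consonant, before a consonant other than r, m, n, p, b, f, v)
So the Gamir cognate is 'gepuyug'.

gepuyug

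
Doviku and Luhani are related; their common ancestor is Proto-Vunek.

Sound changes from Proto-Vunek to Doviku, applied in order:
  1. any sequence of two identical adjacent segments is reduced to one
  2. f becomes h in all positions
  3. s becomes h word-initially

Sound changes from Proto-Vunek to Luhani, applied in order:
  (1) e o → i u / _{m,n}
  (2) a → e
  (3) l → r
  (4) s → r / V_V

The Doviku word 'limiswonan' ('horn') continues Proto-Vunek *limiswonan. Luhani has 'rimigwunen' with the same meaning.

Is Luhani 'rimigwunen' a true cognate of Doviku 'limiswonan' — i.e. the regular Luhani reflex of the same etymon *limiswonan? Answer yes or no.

no

Derive the expected Luhani reflex of *limiswonan:
Luhani: *limiswonan
  limiswonan → limiswunan   [pre-nasal raising]
  limiswunan → limiswunen   [vowel merger]
  limiswunen → rimiswunen   [unconditioned shift]
  rimiswunen (rule 4 does not apply)
  giving Luhani rimiswunen.
The regular Luhani reflex would be 'rimiswunen', but the attested form is 'rimigwunen'. The correspondence is irregular, so they are not cognates (the Luhani form has a different source).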